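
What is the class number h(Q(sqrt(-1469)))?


K = Q(sqrt(-1469)). d mod 4 = 3, so D = disc(K) = 4d = -5876
h(K) equals the number of primitive reduced positive-definite forms (a, b, c) = a*x^2 + b*x*y + c*y^2 with b^2 - 4ac = D,
where reduced means |b| <= a <= c, with b >= 0 whenever |b| = a or a = c, and primitive means gcd(a, b, c) = 1.
Reduced forces 3a^2 <= |D| = 5876, so 1 <= a <= 44; b must have the parity of D, and c = (b^2 - D)/(4a) must be an integer >= a.
Enumerate a = 1..44, b in [-a, a]:
  a=1: (1, 0, 1469)  [1]
  a=2: (2, 2, 735)  [1]
  a=3: (3, -2, 490), (3, 2, 490)  [2]
  a=4: none
  a=5: (5, -2, 294), (5, 2, 294)  [2]
  a=6: (6, -2, 245), (6, 2, 245)  [2]
  a=7: (7, -2, 210), (7, 2, 210)  [2]
  a=8: none
  a=9: (9, -8, 165), (9, 8, 165)  [2]
  a=10: (10, -2, 147), (10, 2, 147)  [2]
  a=11: (11, -8, 135), (11, 8, 135)  [2]
  a=12: none
  a=13: (13, 0, 113)  [1]
  a=14: (14, -2, 105), (14, 2, 105)  [2]
  a=15: (15, -8, 99), (15, -2, 98), (15, 2, 98), (15, 8, 99)  [4]
  a=16..17: none
  a=18: (18, -10, 83), (18, 10, 83)  [2]
  a=19..20: none
  a=21: (21, -16, 73), (21, -2, 70), (21, 2, 70), (21, 16, 73)  [4]
  a=22: (22, -14, 69), (22, 14, 69)  [2]
  a=23: (23, -14, 66), (23, 14, 66)  [2]
  a=24: none
  a=25: (25, -18, 62), (25, 18, 62)  [2]
  a=26: (26, 26, 63)  [1]
  a=27: (27, -8, 55), (27, 8, 55)  [2]
  a=28..29: none
  a=30: (30, -22, 53), (30, -2, 49), (30, 2, 49), (30, 22, 53)  [4]
  a=31: (31, -18, 50), (31, 18, 50)  [2]
  a=32: none
  a=33: (33, -14, 46), (33, -8, 45), (33, 8, 45), (33, 14, 46)  [4]
  a=34: none
  a=35: (35, -12, 43), (35, -2, 42), (35, 2, 42), (35, 12, 43)  [4]
  a=36: none
  a=37: (37, -28, 45), (37, 28, 45)  [2]
  a=38: none
  a=39: (39, -26, 42), (39, 26, 42)  [2]
  a=40..44: none
Total reduced forms: 1 + 1 + 2 + 2 + 2 + 2 + 2 + 2 + 2 + 1 + 2 + 4 + 2 + 4 + 2 + 2 + 2 + 1 + 2 + 4 + 2 + 4 + 4 + 2 + 2 = 56
h = 56

56


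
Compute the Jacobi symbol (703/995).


Compute (703/995) via quadratic reciprocity:
  reciprocity: (703/995) -> -(995/703)
  reduce: (292/703)
  pull out 2: (2/703) = +1  (since 703 mod 8 = 7)
  pull out 2: (2/703) = +1  (since 703 mod 8 = 7)
  reciprocity: (73/703) -> +(703/73)
  reduce: (46/73)
  pull out 2: (2/73) = +1  (since 73 mod 8 = 1)
  reciprocity: (23/73) -> +(73/23)
  reduce: (4/23)
  pull out 2: (2/23) = +1  (since 23 mod 8 = 7)
  pull out 2: (2/23) = +1  (since 23 mod 8 = 7)
  (1/23) = 1
Product of signs = -1

-1


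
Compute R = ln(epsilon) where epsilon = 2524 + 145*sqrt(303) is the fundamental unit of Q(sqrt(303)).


epsilon = 2524 + 145*sqrt(303)
= 5047.9998
R = ln(5047.9998)
= 8.5267

8.5267


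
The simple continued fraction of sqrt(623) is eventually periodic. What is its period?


Run the CF algorithm for sqrt(623).
a_0 = floor(sqrt(623)) = 24; set m_0=0, q_0=1.
Recurrence: m' = q*a - m,  q' = (d - m'^2)/q,  a' = floor((a_0 + m')/q').
  step 1: m=24, q=47, a=1
  step 2: m=23, q=2, a=23
  step 3: m=23, q=47, a=1
  step 4: m=24, q=1, a=48
a_4 = 2*a_0 = 48, so the period closes here.
sqrt(623) = [24; 1, 23, 1, 48]
Period length = 4

4


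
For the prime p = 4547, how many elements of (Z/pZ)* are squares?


For prime p, the number of non-zero quadratic residues is (p-1)/2.
= (4547-1)/2
= 2273

2273


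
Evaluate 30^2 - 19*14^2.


x^2 - d*y^2
= 30^2 - 19*14^2
= 900 - 3724
= -2824

-2824


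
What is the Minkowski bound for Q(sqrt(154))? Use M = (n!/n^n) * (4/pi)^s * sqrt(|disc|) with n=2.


d = 154, d mod 4 = 2, so disc(K) = 4d = 616; |disc(K)| = 616
Real quadratic field, so n = 2, s = r2 = 0, r1 = 2
M = (n!/n^n) * (4/pi)^s * sqrt(|disc(K)|) = (2!/2^2) * (4/pi)^0 * sqrt(616)
= 0.5 * 1.000000 * 24.819347
= 12.4097

12.4097


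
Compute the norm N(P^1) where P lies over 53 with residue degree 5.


N(P^a) = p^(a*f)
= 53^(1*5)
= 53^5
= 418195493

418195493


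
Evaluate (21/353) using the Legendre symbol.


p = 353 is prime, so compute (21/353) with the reciprocity algorithm (Jacobi-symbol steps: pull out 2s via (2/n), flip via reciprocity, reduce):
  reciprocity: (21/353) -> +(353/21)
  reduce: (17/21)
  reciprocity: (17/21) -> +(21/17)
  reduce: (4/17)
  pull out 2: (2/17) = +1  (since 17 mod 8 = 1)
  pull out 2: (2/17) = +1  (since 17 mod 8 = 1)
  (1/17) = 1
Product of signs = 1
(21/353) = 1

1


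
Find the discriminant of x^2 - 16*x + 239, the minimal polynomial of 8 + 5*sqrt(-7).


The element 8 + 5*sqrt(-7) has minimal polynomial:
x^2 - 16*x + 239
Discriminant = (-16)^2 - 4*(239)
= 256 - 956
= -700

-700


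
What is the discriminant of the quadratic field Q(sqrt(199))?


For K = Q(sqrt(d)) with d squarefree: disc(K) = d if d = 1 mod 4, and disc(K) = 4d if d = 2 or 3 mod 4.
Here d = 199, and d mod 4 = 3.
d = 3 mod 4, not 1 (O_K = Z[sqrt(d)]), so disc(K) = 4d = 4 * (199) = 796

796


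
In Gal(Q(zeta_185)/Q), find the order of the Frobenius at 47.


The Frobenius at p in Gal(Q(zeta_n)/Q) = (Z/nZ)* is the class of p, so its order is ord_185(47), the smallest k >= 1 with 47^k = 1 mod 185.
n = 185 = 5 * 37, phi(185) = 144; the order divides phi(n).
Divisors of 144: 1, 2, 3, 4, 6, 8, 9, 12, 16, 18, 24, 36, 48, 72, 144
Repeated squaring mod 185: 47^1 = 47, 47^2 = 174, 47^4 = 121, 47^8 = 26, 47^16 = 121, 47^32 = 26, 47^64 = 121, 47^128 = 26
Test divisors in increasing order:
  k=1: 47^1 = 47 mod 185
  k=2: 47^2 = 174 mod 185
  k=3: 47^3 = 174 * 47 = 38 mod 185
  k=4: 47^4 = 121 mod 185
  k=6: 47^6 = 121 * 174 = 149 mod 185
  k=8: 47^8 = 26 mod 185
  k=9: 47^9 = 26 * 47 = 112 mod 185
  k=12: 47^12 = 26 * 121 = 1 mod 185  <- first divisor giving 1
Order = 12

12


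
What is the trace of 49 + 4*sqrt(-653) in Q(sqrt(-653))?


Tr(a + b*sqrt(d)) = (a + b*sqrt(d)) + (a - b*sqrt(d)) = 2a
= 2 * (49)
= 98

98


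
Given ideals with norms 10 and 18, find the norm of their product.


N(IJ) = N(I) * N(J)
= 10 * 18
= 180

180


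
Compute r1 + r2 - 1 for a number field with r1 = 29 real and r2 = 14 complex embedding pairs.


By Dirichlet's unit theorem:
rank = r1 + r2 - 1
= 29 + 14 - 1
= 42

42


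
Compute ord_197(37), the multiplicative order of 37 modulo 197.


We want ord_197(37), the smallest k >= 1 with 37^k = 1 mod 197.
n = 197 = 197, phi(197) = 196; the order divides phi(n).
Divisors of 196: 1, 2, 4, 7, 14, 28, 49, 98, 196
Repeated squaring mod 197: 37^1 = 37, 37^2 = 187, 37^4 = 100, 37^8 = 150, 37^16 = 42, 37^32 = 188, 37^64 = 81, 37^128 = 60
Test divisors in increasing order:
  k=1: 37^1 = 37 mod 197
  k=2: 37^2 = 187 mod 197
  k=4: 37^4 = 100 mod 197
  k=7: 37^7 = 100 * 187 * 37 = 36 mod 197
  k=14: 37^14 = 150 * 100 * 187 = 114 mod 197
  k=28: 37^28 = 42 * 150 * 100 = 191 mod 197
  k=49: 37^49 = 188 * 42 * 37 = 1 mod 197  <- first divisor giving 1
Order = 49

49


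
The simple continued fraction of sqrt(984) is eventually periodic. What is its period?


Run the CF algorithm for sqrt(984).
a_0 = floor(sqrt(984)) = 31; set m_0=0, q_0=1.
Recurrence: m' = q*a - m,  q' = (d - m'^2)/q,  a' = floor((a_0 + m')/q').
  step 1: m=31, q=23, a=2
  step 2: m=15, q=33, a=1
  step 3: m=18, q=20, a=2
  step 4: m=22, q=25, a=2
  step 5: m=28, q=8, a=7
  step 6: m=28, q=25, a=2
  step 7: m=22, q=20, a=2
  step 8: m=18, q=33, a=1
  step 9: m=15, q=23, a=2
  step 10: m=31, q=1, a=62
a_10 = 2*a_0 = 62, so the period closes here.
sqrt(984) = [31; 2, 1, 2, 2, 7, 2, 2, 1, 2, 62]
Period length = 10

10


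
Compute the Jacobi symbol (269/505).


Compute (269/505) via quadratic reciprocity:
  reciprocity: (269/505) -> +(505/269)
  reduce: (236/269)
  pull out 2: (2/269) = -1  (since 269 mod 8 = 5)
  pull out 2: (2/269) = -1  (since 269 mod 8 = 5)
  reciprocity: (59/269) -> +(269/59)
  reduce: (33/59)
  reciprocity: (33/59) -> +(59/33)
  reduce: (26/33)
  pull out 2: (2/33) = +1  (since 33 mod 8 = 1)
  reciprocity: (13/33) -> +(33/13)
  reduce: (7/13)
  reciprocity: (7/13) -> +(13/7)
  reduce: (6/7)
  pull out 2: (2/7) = +1  (since 7 mod 8 = 7)
  reciprocity: (3/7) -> -(7/3)
  reduce: (1/3)
  (1/3) = 1
Product of signs = -1

-1


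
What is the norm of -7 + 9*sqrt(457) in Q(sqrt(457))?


N(a + b*sqrt(d)) = a^2 - d*b^2
= (-7)^2 - (457)*(9)^2
= 49 - 37017
= -36968

-36968


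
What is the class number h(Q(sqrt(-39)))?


K = Q(sqrt(-39)). d mod 4 = 1, so D = disc(K) = d = -39
h(K) equals the number of primitive reduced positive-definite forms (a, b, c) = a*x^2 + b*x*y + c*y^2 with b^2 - 4ac = D,
where reduced means |b| <= a <= c, with b >= 0 whenever |b| = a or a = c, and primitive means gcd(a, b, c) = 1.
Reduced forces 3a^2 <= |D| = 39, so 1 <= a <= 3; b must have the parity of D, and c = (b^2 - D)/(4a) must be an integer >= a.
Enumerate a = 1..3, b in [-a, a]:
  a=1: (1, 1, 10)  [1]
  a=2: (2, -1, 5), (2, 1, 5)  [2]
  a=3: (3, 3, 4)  [1]
Total reduced forms: 1 + 2 + 1 = 4
h = 4

4


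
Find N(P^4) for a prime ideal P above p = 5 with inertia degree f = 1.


N(P^a) = p^(a*f)
= 5^(4*1)
= 5^4
= 625

625


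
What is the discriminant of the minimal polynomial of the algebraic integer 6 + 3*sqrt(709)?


The element 6 + 3*sqrt(709) has minimal polynomial:
x^2 - 12*x - 6345
Discriminant = (-12)^2 - 4*(-6345)
= 144 + 25380
= 25524

25524


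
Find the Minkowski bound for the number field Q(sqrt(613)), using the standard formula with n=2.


d = 613, d mod 4 = 1, so disc(K) = d = 613; |disc(K)| = 613
Real quadratic field, so n = 2, s = r2 = 0, r1 = 2
M = (n!/n^n) * (4/pi)^s * sqrt(|disc(K)|) = (2!/2^2) * (4/pi)^0 * sqrt(613)
= 0.5 * 1.000000 * 24.758837
= 12.3794

12.3794


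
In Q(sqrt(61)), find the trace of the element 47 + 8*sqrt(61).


Tr(a + b*sqrt(d)) = (a + b*sqrt(d)) + (a - b*sqrt(d)) = 2a
= 2 * (47)
= 94

94


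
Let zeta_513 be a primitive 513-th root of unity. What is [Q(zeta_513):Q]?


The degree equals Euler's totient phi(513).
513 = 3^3 * 19
phi(513) = 324

324


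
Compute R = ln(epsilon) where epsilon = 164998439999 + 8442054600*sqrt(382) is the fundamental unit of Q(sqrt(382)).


epsilon = 164998439999 + 8442054600*sqrt(382)
= 3.3000e+11
R = ln(3.3000e+11)
= 26.5223

26.5223


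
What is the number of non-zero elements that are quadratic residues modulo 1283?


For prime p, the number of non-zero quadratic residues is (p-1)/2.
= (1283-1)/2
= 641

641


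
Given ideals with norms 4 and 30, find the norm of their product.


N(IJ) = N(I) * N(J)
= 4 * 30
= 120

120


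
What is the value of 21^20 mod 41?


p = 41 is prime and the exponent is (p-1)/2 = 20, so by Euler's criterion 21^20 = (21/41) = +1 or -1 mod 41.
Compute by square-and-multiply:
  20 = 16 + 4 (binary 10100)
  Repeated squaring mod 41: 21^1 = 21, 21^2 = 31, 21^4 = 18, 21^8 = 37, 21^16 = 16
  21^20 = 21^16 * 21^4 = 16 * 18 mod 41
    16 * 18 = 288 = 1 mod 41
  21^20 = 1 mod 41
Result 1: 21 is a quadratic residue mod 41.
21^20 mod 41 = 1

1


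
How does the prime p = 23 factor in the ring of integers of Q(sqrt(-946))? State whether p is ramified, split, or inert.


K = Q(sqrt(-946)). Since d mod 4 = 2, disc(K) = -3784.
Check p | disc: -3784 mod 23 = 11.
p does not divide disc. Compute Legendre symbol (d/p):
20^((23-1)/2) mod 23 = -1
(d/p) = -1, so p is inert: (p) stays prime with e=1, f=2, g=1.
Therefore p is inert.

inert


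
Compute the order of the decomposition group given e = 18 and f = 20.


|D_P| = e * f
= 18 * 20
= 360

360


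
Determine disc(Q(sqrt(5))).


For K = Q(sqrt(d)) with d squarefree: disc(K) = d if d = 1 mod 4, and disc(K) = 4d if d = 2 or 3 mod 4.
Here d = 5, and d mod 4 = 1.
d = 1 mod 4 (O_K = Z[(1+sqrt(d))/2]), so disc(K) = d = 5

5


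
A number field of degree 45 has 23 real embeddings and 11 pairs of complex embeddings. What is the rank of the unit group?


By Dirichlet's unit theorem:
rank = r1 + r2 - 1
= 23 + 11 - 1
= 33

33


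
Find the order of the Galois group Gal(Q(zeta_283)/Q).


|Gal(Q(zeta_283)/Q)| = phi(283)
= 282

282


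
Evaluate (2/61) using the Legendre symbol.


p = 61 is prime, so compute (2/61) with the reciprocity algorithm (Jacobi-symbol steps: pull out 2s via (2/n), flip via reciprocity, reduce):
  pull out 2: (2/61) = -1  (since 61 mod 8 = 5)
  (1/61) = 1
Product of signs = -1
(2/61) = -1

-1


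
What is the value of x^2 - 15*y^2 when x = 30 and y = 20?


x^2 - d*y^2
= 30^2 - 15*20^2
= 900 - 6000
= -5100

-5100


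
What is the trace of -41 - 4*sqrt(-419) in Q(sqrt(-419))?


Tr(a + b*sqrt(d)) = (a + b*sqrt(d)) + (a - b*sqrt(d)) = 2a
= 2 * (-41)
= -82

-82


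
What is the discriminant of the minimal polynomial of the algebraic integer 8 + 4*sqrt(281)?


The element 8 + 4*sqrt(281) has minimal polynomial:
x^2 - 16*x - 4432
Discriminant = (-16)^2 - 4*(-4432)
= 256 + 17728
= 17984

17984


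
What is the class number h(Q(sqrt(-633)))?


K = Q(sqrt(-633)). d mod 4 = 3, so D = disc(K) = 4d = -2532
h(K) equals the number of primitive reduced positive-definite forms (a, b, c) = a*x^2 + b*x*y + c*y^2 with b^2 - 4ac = D,
where reduced means |b| <= a <= c, with b >= 0 whenever |b| = a or a = c, and primitive means gcd(a, b, c) = 1.
Reduced forces 3a^2 <= |D| = 2532, so 1 <= a <= 29; b must have the parity of D, and c = (b^2 - D)/(4a) must be an integer >= a.
Enumerate a = 1..29, b in [-a, a]:
  a=1: (1, 0, 633)  [1]
  a=2: (2, 2, 317)  [1]
  a=3: (3, 0, 211)  [1]
  a=4..5: none
  a=6: (6, 6, 107)  [1]
  a=7: (7, -4, 91), (7, 4, 91)  [2]
  a=8..10: none
  a=11: (11, -8, 59), (11, 8, 59)  [2]
  a=12: none
  a=13: (13, -4, 49), (13, 4, 49)  [2]
  a=14: (14, -10, 47), (14, 10, 47)  [2]
  a=15..16: none
  a=17: (17, -16, 41), (17, 16, 41)  [2]
  a=18..20: none
  a=21: (21, -18, 34), (21, 18, 34)  [2]
  a=22: (22, -14, 31), (22, 14, 31)  [2]
  a=23..25: none
  a=26: (26, -22, 29), (26, 22, 29)  [2]
  a=27..29: none
Total reduced forms: 1 + 1 + 1 + 1 + 2 + 2 + 2 + 2 + 2 + 2 + 2 + 2 = 20
h = 20

20


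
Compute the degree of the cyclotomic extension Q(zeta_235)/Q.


The degree equals Euler's totient phi(235).
235 = 5 * 47
phi(235) = 184

184


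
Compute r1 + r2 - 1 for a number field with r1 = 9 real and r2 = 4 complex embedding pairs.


By Dirichlet's unit theorem:
rank = r1 + r2 - 1
= 9 + 4 - 1
= 12

12


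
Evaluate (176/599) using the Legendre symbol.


p = 599 is prime, so compute (176/599) with the reciprocity algorithm (Jacobi-symbol steps: pull out 2s via (2/n), flip via reciprocity, reduce):
  pull out 2: (2/599) = +1  (since 599 mod 8 = 7)
  pull out 2: (2/599) = +1  (since 599 mod 8 = 7)
  pull out 2: (2/599) = +1  (since 599 mod 8 = 7)
  pull out 2: (2/599) = +1  (since 599 mod 8 = 7)
  reciprocity: (11/599) -> -(599/11)
  reduce: (5/11)
  reciprocity: (5/11) -> +(11/5)
  reduce: (1/5)
  (1/5) = 1
Product of signs = -1
(176/599) = -1

-1


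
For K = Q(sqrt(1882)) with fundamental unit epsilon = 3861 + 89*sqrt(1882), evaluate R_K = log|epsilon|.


epsilon = 3861 + 89*sqrt(1882)
= 7722.0001
R = ln(7722.0001)
= 8.9518

8.9518


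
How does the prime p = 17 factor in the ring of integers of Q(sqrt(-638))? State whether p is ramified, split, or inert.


K = Q(sqrt(-638)). Since d mod 4 = 2, disc(K) = -2552.
Check p | disc: -2552 mod 17 = 15.
p does not divide disc. Compute Legendre symbol (d/p):
8^((17-1)/2) mod 17 = 1
(d/p) = 1, so p splits: (p) = P*P' with e=1, f=1, g=2.
Therefore p is split.

split


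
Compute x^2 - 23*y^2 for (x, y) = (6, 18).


x^2 - d*y^2
= 6^2 - 23*18^2
= 36 - 7452
= -7416

-7416


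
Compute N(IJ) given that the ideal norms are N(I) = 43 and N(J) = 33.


N(IJ) = N(I) * N(J)
= 43 * 33
= 1419

1419


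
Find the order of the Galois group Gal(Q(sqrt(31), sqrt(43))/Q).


The 2 square roots of distinct primes are multiplicatively independent over Q,
so [K:Q] = 2^2 and Gal(K/Q) is isomorphic to (Z/2Z)^2.
|Gal| = 2^2 = 4

4


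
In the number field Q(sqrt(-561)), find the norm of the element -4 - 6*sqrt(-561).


N(a + b*sqrt(d)) = a^2 - d*b^2
= (-4)^2 - (-561)*(-6)^2
= 16 + 20196
= 20212

20212


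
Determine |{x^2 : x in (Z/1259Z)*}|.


For prime p, the number of non-zero quadratic residues is (p-1)/2.
= (1259-1)/2
= 629

629


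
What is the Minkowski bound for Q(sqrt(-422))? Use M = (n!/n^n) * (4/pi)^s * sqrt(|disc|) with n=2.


d = -422, d mod 4 = 2, so disc(K) = 4d = -1688; |disc(K)| = 1688
Imaginary quadratic field, so n = 2, s = r2 = 1, r1 = 0
M = (n!/n^n) * (4/pi)^s * sqrt(|disc(K)|) = (2!/2^2) * (4/pi)^1 * sqrt(1688)
= 0.5 * 1.273240 * 41.085277
= 26.1557

26.1557


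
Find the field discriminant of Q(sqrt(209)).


For K = Q(sqrt(d)) with d squarefree: disc(K) = d if d = 1 mod 4, and disc(K) = 4d if d = 2 or 3 mod 4.
Here d = 209, and d mod 4 = 1.
d = 1 mod 4 (O_K = Z[(1+sqrt(d))/2]), so disc(K) = d = 209

209


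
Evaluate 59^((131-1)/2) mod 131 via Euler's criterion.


p = 131 is prime and the exponent is (p-1)/2 = 65, so by Euler's criterion 59^65 = (59/131) = +1 or -1 mod 131.
Compute by square-and-multiply:
  65 = 64 + 1 (binary 1000001)
  Repeated squaring mod 131: 59^1 = 59, 59^2 = 75, 59^4 = 123, 59^8 = 64, 59^16 = 35, 59^32 = 46, 59^64 = 20
  59^65 = 59^64 * 59^1 = 20 * 59 mod 131
    20 * 59 = 1180 = 1 mod 131
  59^65 = 1 mod 131
Result 1: 59 is a quadratic residue mod 131.
59^65 mod 131 = 1

1


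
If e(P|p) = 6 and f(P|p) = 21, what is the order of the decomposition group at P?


|D_P| = e * f
= 6 * 21
= 126

126


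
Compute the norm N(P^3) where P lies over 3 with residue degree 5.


N(P^a) = p^(a*f)
= 3^(3*5)
= 3^15
= 14348907

14348907


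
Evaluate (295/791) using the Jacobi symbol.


Compute (295/791) via quadratic reciprocity:
  reciprocity: (295/791) -> -(791/295)
  reduce: (201/295)
  reciprocity: (201/295) -> +(295/201)
  reduce: (94/201)
  pull out 2: (2/201) = +1  (since 201 mod 8 = 1)
  reciprocity: (47/201) -> +(201/47)
  reduce: (13/47)
  reciprocity: (13/47) -> +(47/13)
  reduce: (8/13)
  pull out 2: (2/13) = -1  (since 13 mod 8 = 5)
  pull out 2: (2/13) = -1  (since 13 mod 8 = 5)
  pull out 2: (2/13) = -1  (since 13 mod 8 = 5)
  (1/13) = 1
Product of signs = 1

1


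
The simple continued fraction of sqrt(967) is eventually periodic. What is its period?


Run the CF algorithm for sqrt(967).
a_0 = floor(sqrt(967)) = 31; set m_0=0, q_0=1.
Recurrence: m' = q*a - m,  q' = (d - m'^2)/q,  a' = floor((a_0 + m')/q').
  step 1: m=31, q=6, a=10
  step 2: m=29, q=21, a=2
  step 3: m=13, q=38, a=1
  step 4: m=25, q=9, a=6
  step 5: m=29, q=14, a=4
  step 6: m=27, q=17, a=3
  step 7: m=24, q=23, a=2
  step 8: m=22, q=21, a=2
  step 9: m=20, q=27, a=1
  step 10: m=7, q=34, a=1
  step 11: m=27, q=7, a=8
  step 12: m=29, q=18, a=3
  step 13: m=25, q=19, a=2
  step 14: m=13, q=42, a=1
  step 15: m=29, q=3, a=20
  step 16: m=31, q=2, a=31
  step 17: m=31, q=3, a=20
  step 18: m=29, q=42, a=1
  step 19: m=13, q=19, a=2
  step 20: m=25, q=18, a=3
  step 21: m=29, q=7, a=8
  step 22: m=27, q=34, a=1
  step 23: m=7, q=27, a=1
  step 24: m=20, q=21, a=2
  step 25: m=22, q=23, a=2
  step 26: m=24, q=17, a=3
  step 27: m=27, q=14, a=4
  step 28: m=29, q=9, a=6
  step 29: m=25, q=38, a=1
  step 30: m=13, q=21, a=2
  step 31: m=29, q=6, a=10
  step 32: m=31, q=1, a=62
a_32 = 2*a_0 = 62, so the period closes here.
sqrt(967) = [31; 10, 2, 1, 6, 4, 3, 2, 2, 1, 1, 8, 3, 2, 1, 20, 31, 20, 1, 2, 3, 8, 1, 1, 2, 2, 3, 4, 6, 1, 2, 10, 62]
Period length = 32

32


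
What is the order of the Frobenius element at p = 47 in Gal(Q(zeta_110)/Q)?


The Frobenius at p in Gal(Q(zeta_n)/Q) = (Z/nZ)* is the class of p, so its order is ord_110(47), the smallest k >= 1 with 47^k = 1 mod 110.
n = 110 = 2 * 5 * 11, phi(110) = 40; the order divides phi(n).
Divisors of 40: 1, 2, 4, 5, 8, 10, 20, 40
Repeated squaring mod 110: 47^1 = 47, 47^2 = 9, 47^4 = 81, 47^8 = 71, 47^16 = 91, 47^32 = 31
Test divisors in increasing order:
  k=1: 47^1 = 47 mod 110
  k=2: 47^2 = 9 mod 110
  k=4: 47^4 = 81 mod 110
  k=5: 47^5 = 81 * 47 = 67 mod 110
  k=8: 47^8 = 71 mod 110
  k=10: 47^10 = 71 * 9 = 89 mod 110
  k=20: 47^20 = 91 * 81 = 1 mod 110  <- first divisor giving 1
Order = 20

20


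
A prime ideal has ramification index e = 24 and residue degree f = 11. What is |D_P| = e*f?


|D_P| = e * f
= 24 * 11
= 264

264


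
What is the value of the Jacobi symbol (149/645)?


Compute (149/645) via quadratic reciprocity:
  reciprocity: (149/645) -> +(645/149)
  reduce: (49/149)
  reciprocity: (49/149) -> +(149/49)
  reduce: (2/49)
  pull out 2: (2/49) = +1  (since 49 mod 8 = 1)
  (1/49) = 1
Product of signs = 1

1


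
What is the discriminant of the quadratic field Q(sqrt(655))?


For K = Q(sqrt(d)) with d squarefree: disc(K) = d if d = 1 mod 4, and disc(K) = 4d if d = 2 or 3 mod 4.
Here d = 655, and d mod 4 = 3.
d = 3 mod 4, not 1 (O_K = Z[sqrt(d)]), so disc(K) = 4d = 4 * (655) = 2620

2620


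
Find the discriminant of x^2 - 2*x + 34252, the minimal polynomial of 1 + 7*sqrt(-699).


The element 1 + 7*sqrt(-699) has minimal polynomial:
x^2 - 2*x + 34252
Discriminant = (-2)^2 - 4*(34252)
= 4 - 137008
= -137004

-137004


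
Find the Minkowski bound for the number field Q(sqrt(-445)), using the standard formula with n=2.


d = -445, d mod 4 = 3, so disc(K) = 4d = -1780; |disc(K)| = 1780
Imaginary quadratic field, so n = 2, s = r2 = 1, r1 = 0
M = (n!/n^n) * (4/pi)^s * sqrt(|disc(K)|) = (2!/2^2) * (4/pi)^1 * sqrt(1780)
= 0.5 * 1.273240 * 42.190046
= 26.8590

26.8590


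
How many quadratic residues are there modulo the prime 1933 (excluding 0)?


For prime p, the number of non-zero quadratic residues is (p-1)/2.
= (1933-1)/2
= 966

966


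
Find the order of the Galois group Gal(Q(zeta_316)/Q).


|Gal(Q(zeta_316)/Q)| = phi(316)
= 156

156


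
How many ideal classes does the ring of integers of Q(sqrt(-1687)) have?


K = Q(sqrt(-1687)). d mod 4 = 1, so D = disc(K) = d = -1687
h(K) equals the number of primitive reduced positive-definite forms (a, b, c) = a*x^2 + b*x*y + c*y^2 with b^2 - 4ac = D,
where reduced means |b| <= a <= c, with b >= 0 whenever |b| = a or a = c, and primitive means gcd(a, b, c) = 1.
Reduced forces 3a^2 <= |D| = 1687, so 1 <= a <= 23; b must have the parity of D, and c = (b^2 - D)/(4a) must be an integer >= a.
Enumerate a = 1..23, b in [-a, a]:
  a=1: (1, 1, 422)  [1]
  a=2: (2, -1, 211), (2, 1, 211)  [2]
  a=3: none
  a=4: (4, -3, 106), (4, 3, 106)  [2]
  a=5..6: none
  a=7: (7, 7, 62)  [1]
  a=8: (8, -3, 53), (8, 3, 53)  [2]
  a=9..12: none
  a=13: (13, -9, 34), (13, 9, 34)  [2]
  a=14: (14, -7, 31), (14, 7, 31)  [2]
  a=15: none
  a=16: (16, -13, 29), (16, 13, 29)  [2]
  a=17: (17, -9, 26), (17, 9, 26)  [2]
  a=18: none
  a=19: (19, -17, 26), (19, 17, 26)  [2]
  a=20..23: none
Total reduced forms: 1 + 2 + 2 + 1 + 2 + 2 + 2 + 2 + 2 + 2 = 18
h = 18

18


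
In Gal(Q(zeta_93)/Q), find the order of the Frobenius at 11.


The Frobenius at p in Gal(Q(zeta_n)/Q) = (Z/nZ)* is the class of p, so its order is ord_93(11), the smallest k >= 1 with 11^k = 1 mod 93.
n = 93 = 3 * 31, phi(93) = 60; the order divides phi(n).
Divisors of 60: 1, 2, 3, 4, 5, 6, 10, 12, 15, 20, 30, 60
Repeated squaring mod 93: 11^1 = 11, 11^2 = 28, 11^4 = 40, 11^8 = 19, 11^16 = 82, 11^32 = 28
Test divisors in increasing order:
  k=1: 11^1 = 11 mod 93
  k=2: 11^2 = 28 mod 93
  k=3: 11^3 = 28 * 11 = 29 mod 93
  k=4: 11^4 = 40 mod 93
  k=5: 11^5 = 40 * 11 = 68 mod 93
  k=6: 11^6 = 40 * 28 = 4 mod 93
  k=10: 11^10 = 19 * 28 = 67 mod 93
  k=12: 11^12 = 19 * 40 = 16 mod 93
  k=15: 11^15 = 19 * 40 * 28 * 11 = 92 mod 93
  k=20: 11^20 = 82 * 40 = 25 mod 93
  k=30: 11^30 = 82 * 19 * 40 * 28 = 1 mod 93  <- first divisor giving 1
Order = 30

30


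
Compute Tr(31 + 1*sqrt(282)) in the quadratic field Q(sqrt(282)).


Tr(a + b*sqrt(d)) = (a + b*sqrt(d)) + (a - b*sqrt(d)) = 2a
= 2 * (31)
= 62

62


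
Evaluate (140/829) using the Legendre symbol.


p = 829 is prime, so compute (140/829) with the reciprocity algorithm (Jacobi-symbol steps: pull out 2s via (2/n), flip via reciprocity, reduce):
  pull out 2: (2/829) = -1  (since 829 mod 8 = 5)
  pull out 2: (2/829) = -1  (since 829 mod 8 = 5)
  reciprocity: (35/829) -> +(829/35)
  reduce: (24/35)
  pull out 2: (2/35) = -1  (since 35 mod 8 = 3)
  pull out 2: (2/35) = -1  (since 35 mod 8 = 3)
  pull out 2: (2/35) = -1  (since 35 mod 8 = 3)
  reciprocity: (3/35) -> -(35/3)
  reduce: (2/3)
  pull out 2: (2/3) = -1  (since 3 mod 8 = 3)
  (1/3) = 1
Product of signs = -1
(140/829) = -1

-1


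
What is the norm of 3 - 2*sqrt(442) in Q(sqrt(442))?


N(a + b*sqrt(d)) = a^2 - d*b^2
= (3)^2 - (442)*(-2)^2
= 9 - 1768
= -1759

-1759


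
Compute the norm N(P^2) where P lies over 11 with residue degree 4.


N(P^a) = p^(a*f)
= 11^(2*4)
= 11^8
= 214358881

214358881


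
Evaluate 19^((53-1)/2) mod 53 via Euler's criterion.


p = 53 is prime and the exponent is (p-1)/2 = 26, so by Euler's criterion 19^26 = (19/53) = +1 or -1 mod 53.
Compute by square-and-multiply:
  26 = 16 + 8 + 2 (binary 11010)
  Repeated squaring mod 53: 19^1 = 19, 19^2 = 43, 19^4 = 47, 19^8 = 36, 19^16 = 24
  19^26 = 19^16 * 19^8 * 19^2 = 24 * 36 * 43 mod 53
    24 * 36 = 864 = 16 mod 53
    16 * 43 = 688 = 52 mod 53
  19^26 = 52 mod 53
Result 52 = p - 1 = -1 mod 53: 19 is a quadratic non-residue mod 53. As a residue in [0, p-1] the value is 52.
19^26 mod 53 = 52

52


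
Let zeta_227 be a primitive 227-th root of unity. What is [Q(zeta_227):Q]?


The degree equals Euler's totient phi(227).
227 = 227
phi(227) = 226

226


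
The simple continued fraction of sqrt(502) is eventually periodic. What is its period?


Run the CF algorithm for sqrt(502).
a_0 = floor(sqrt(502)) = 22; set m_0=0, q_0=1.
Recurrence: m' = q*a - m,  q' = (d - m'^2)/q,  a' = floor((a_0 + m')/q').
  step 1: m=22, q=18, a=2
  step 2: m=14, q=17, a=2
  step 3: m=20, q=6, a=7
  step 4: m=22, q=3, a=14
  step 5: m=20, q=34, a=1
  step 6: m=14, q=9, a=4
  step 7: m=22, q=2, a=22
  step 8: m=22, q=9, a=4
  step 9: m=14, q=34, a=1
  step 10: m=20, q=3, a=14
  step 11: m=22, q=6, a=7
  step 12: m=20, q=17, a=2
  step 13: m=14, q=18, a=2
  step 14: m=22, q=1, a=44
a_14 = 2*a_0 = 44, so the period closes here.
sqrt(502) = [22; 2, 2, 7, 14, 1, 4, 22, 4, 1, 14, 7, 2, 2, 44]
Period length = 14

14


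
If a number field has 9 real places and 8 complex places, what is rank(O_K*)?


By Dirichlet's unit theorem:
rank = r1 + r2 - 1
= 9 + 8 - 1
= 16

16


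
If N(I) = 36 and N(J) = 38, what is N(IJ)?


N(IJ) = N(I) * N(J)
= 36 * 38
= 1368

1368


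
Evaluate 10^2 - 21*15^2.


x^2 - d*y^2
= 10^2 - 21*15^2
= 100 - 4725
= -4625

-4625


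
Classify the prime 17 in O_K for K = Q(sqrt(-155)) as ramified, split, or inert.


K = Q(sqrt(-155)). Since d mod 4 = 1, disc(K) = -155.
Check p | disc: -155 mod 17 = 15.
p does not divide disc. Compute Legendre symbol (d/p):
15^((17-1)/2) mod 17 = 1
(d/p) = 1, so p splits: (p) = P*P' with e=1, f=1, g=2.
Therefore p is split.

split


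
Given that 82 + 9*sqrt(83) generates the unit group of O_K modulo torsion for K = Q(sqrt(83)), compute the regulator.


epsilon = 82 + 9*sqrt(83)
= 163.9939
R = ln(163.9939)
= 5.0998

5.0998


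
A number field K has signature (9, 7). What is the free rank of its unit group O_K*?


By Dirichlet's unit theorem:
rank = r1 + r2 - 1
= 9 + 7 - 1
= 15

15


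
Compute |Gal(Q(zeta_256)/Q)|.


|Gal(Q(zeta_256)/Q)| = phi(256)
= 128

128


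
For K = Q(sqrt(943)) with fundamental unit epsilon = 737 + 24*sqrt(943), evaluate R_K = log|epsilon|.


epsilon = 737 + 24*sqrt(943)
= 1473.9993
R = ln(1473.9993)
= 7.2957

7.2957


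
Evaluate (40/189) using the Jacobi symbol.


Compute (40/189) via quadratic reciprocity:
  pull out 2: (2/189) = -1  (since 189 mod 8 = 5)
  pull out 2: (2/189) = -1  (since 189 mod 8 = 5)
  pull out 2: (2/189) = -1  (since 189 mod 8 = 5)
  reciprocity: (5/189) -> +(189/5)
  reduce: (4/5)
  pull out 2: (2/5) = -1  (since 5 mod 8 = 5)
  pull out 2: (2/5) = -1  (since 5 mod 8 = 5)
  (1/5) = 1
Product of signs = -1

-1


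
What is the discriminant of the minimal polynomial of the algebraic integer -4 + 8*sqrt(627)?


The element -4 + 8*sqrt(627) has minimal polynomial:
x^2 + 8*x - 40112
Discriminant = (8)^2 - 4*(-40112)
= 64 + 160448
= 160512

160512


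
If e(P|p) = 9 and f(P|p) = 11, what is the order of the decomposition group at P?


|D_P| = e * f
= 9 * 11
= 99

99


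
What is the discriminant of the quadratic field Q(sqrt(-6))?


For K = Q(sqrt(d)) with d squarefree: disc(K) = d if d = 1 mod 4, and disc(K) = 4d if d = 2 or 3 mod 4.
Here d = -6, and d mod 4 = 2.
d = 2 mod 4, not 1 (O_K = Z[sqrt(d)]), so disc(K) = 4d = 4 * (-6) = -24

-24


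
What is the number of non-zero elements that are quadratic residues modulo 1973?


For prime p, the number of non-zero quadratic residues is (p-1)/2.
= (1973-1)/2
= 986

986


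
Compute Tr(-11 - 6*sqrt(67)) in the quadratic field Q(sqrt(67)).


Tr(a + b*sqrt(d)) = (a + b*sqrt(d)) + (a - b*sqrt(d)) = 2a
= 2 * (-11)
= -22

-22


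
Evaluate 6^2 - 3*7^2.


x^2 - d*y^2
= 6^2 - 3*7^2
= 36 - 147
= -111

-111


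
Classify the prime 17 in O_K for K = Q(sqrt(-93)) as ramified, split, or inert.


K = Q(sqrt(-93)). Since d mod 4 = 3, disc(K) = -372.
Check p | disc: -372 mod 17 = 2.
p does not divide disc. Compute Legendre symbol (d/p):
9^((17-1)/2) mod 17 = 1
(d/p) = 1, so p splits: (p) = P*P' with e=1, f=1, g=2.
Therefore p is split.

split


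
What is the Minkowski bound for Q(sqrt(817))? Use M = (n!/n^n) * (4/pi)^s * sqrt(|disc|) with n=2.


d = 817, d mod 4 = 1, so disc(K) = d = 817; |disc(K)| = 817
Real quadratic field, so n = 2, s = r2 = 0, r1 = 2
M = (n!/n^n) * (4/pi)^s * sqrt(|disc(K)|) = (2!/2^2) * (4/pi)^0 * sqrt(817)
= 0.5 * 1.000000 * 28.583212
= 14.2916

14.2916


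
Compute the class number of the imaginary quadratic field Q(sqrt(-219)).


K = Q(sqrt(-219)). d mod 4 = 1, so D = disc(K) = d = -219
h(K) equals the number of primitive reduced positive-definite forms (a, b, c) = a*x^2 + b*x*y + c*y^2 with b^2 - 4ac = D,
where reduced means |b| <= a <= c, with b >= 0 whenever |b| = a or a = c, and primitive means gcd(a, b, c) = 1.
Reduced forces 3a^2 <= |D| = 219, so 1 <= a <= 8; b must have the parity of D, and c = (b^2 - D)/(4a) must be an integer >= a.
Enumerate a = 1..8, b in [-a, a]:
  a=1: (1, 1, 55)  [1]
  a=2: none
  a=3: (3, 3, 19)  [1]
  a=4: none
  a=5: (5, -1, 11), (5, 1, 11)  [2]
  a=6..8: none
Total reduced forms: 1 + 1 + 2 = 4
h = 4

4


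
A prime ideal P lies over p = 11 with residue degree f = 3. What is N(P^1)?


N(P^a) = p^(a*f)
= 11^(1*3)
= 11^3
= 1331

1331


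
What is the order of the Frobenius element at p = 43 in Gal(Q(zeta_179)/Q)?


The Frobenius at p in Gal(Q(zeta_n)/Q) = (Z/nZ)* is the class of p, so its order is ord_179(43), the smallest k >= 1 with 43^k = 1 mod 179.
n = 179 = 179, phi(179) = 178; the order divides phi(n).
Divisors of 178: 1, 2, 89, 178
Repeated squaring mod 179: 43^1 = 43, 43^2 = 59, 43^4 = 80, 43^8 = 135, 43^16 = 146, 43^32 = 15, 43^64 = 46, 43^128 = 147
Test divisors in increasing order:
  k=1: 43^1 = 43 mod 179
  k=2: 43^2 = 59 mod 179
  k=89: 43^89 = 46 * 146 * 135 * 43 = 1 mod 179  <- first divisor giving 1
Order = 89

89


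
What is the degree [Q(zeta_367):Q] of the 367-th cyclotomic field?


The degree equals Euler's totient phi(367).
367 = 367
phi(367) = 366

366


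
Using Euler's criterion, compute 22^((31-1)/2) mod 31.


p = 31 is prime and the exponent is (p-1)/2 = 15, so by Euler's criterion 22^15 = (22/31) = +1 or -1 mod 31.
Compute by square-and-multiply:
  15 = 8 + 4 + 2 + 1 (binary 1111)
  Repeated squaring mod 31: 22^1 = 22, 22^2 = 19, 22^4 = 20, 22^8 = 28
  22^15 = 22^8 * 22^4 * 22^2 * 22^1 = 28 * 20 * 19 * 22 mod 31
    28 * 20 = 560 = 2 mod 31
    2 * 19 = 38 = 7 mod 31
    7 * 22 = 154 = 30 mod 31
  22^15 = 30 mod 31
Result 30 = p - 1 = -1 mod 31: 22 is a quadratic non-residue mod 31. As a residue in [0, p-1] the value is 30.
22^15 mod 31 = 30

30


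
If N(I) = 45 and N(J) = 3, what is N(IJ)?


N(IJ) = N(I) * N(J)
= 45 * 3
= 135

135


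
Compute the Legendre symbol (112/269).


p = 269 is prime, so compute (112/269) with the reciprocity algorithm (Jacobi-symbol steps: pull out 2s via (2/n), flip via reciprocity, reduce):
  pull out 2: (2/269) = -1  (since 269 mod 8 = 5)
  pull out 2: (2/269) = -1  (since 269 mod 8 = 5)
  pull out 2: (2/269) = -1  (since 269 mod 8 = 5)
  pull out 2: (2/269) = -1  (since 269 mod 8 = 5)
  reciprocity: (7/269) -> +(269/7)
  reduce: (3/7)
  reciprocity: (3/7) -> -(7/3)
  reduce: (1/3)
  (1/3) = 1
Product of signs = -1
(112/269) = -1

-1


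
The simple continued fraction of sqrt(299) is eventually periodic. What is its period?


Run the CF algorithm for sqrt(299).
a_0 = floor(sqrt(299)) = 17; set m_0=0, q_0=1.
Recurrence: m' = q*a - m,  q' = (d - m'^2)/q,  a' = floor((a_0 + m')/q').
  step 1: m=17, q=10, a=3
  step 2: m=13, q=13, a=2
  step 3: m=13, q=10, a=3
  step 4: m=17, q=1, a=34
a_4 = 2*a_0 = 34, so the period closes here.
sqrt(299) = [17; 3, 2, 3, 34]
Period length = 4

4


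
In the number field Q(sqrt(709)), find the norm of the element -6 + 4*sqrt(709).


N(a + b*sqrt(d)) = a^2 - d*b^2
= (-6)^2 - (709)*(4)^2
= 36 - 11344
= -11308

-11308


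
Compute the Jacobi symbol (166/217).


Compute (166/217) via quadratic reciprocity:
  pull out 2: (2/217) = +1  (since 217 mod 8 = 1)
  reciprocity: (83/217) -> +(217/83)
  reduce: (51/83)
  reciprocity: (51/83) -> -(83/51)
  reduce: (32/51)
  pull out 2: (2/51) = -1  (since 51 mod 8 = 3)
  pull out 2: (2/51) = -1  (since 51 mod 8 = 3)
  pull out 2: (2/51) = -1  (since 51 mod 8 = 3)
  pull out 2: (2/51) = -1  (since 51 mod 8 = 3)
  pull out 2: (2/51) = -1  (since 51 mod 8 = 3)
  (1/51) = 1
Product of signs = 1

1


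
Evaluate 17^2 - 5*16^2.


x^2 - d*y^2
= 17^2 - 5*16^2
= 289 - 1280
= -991

-991


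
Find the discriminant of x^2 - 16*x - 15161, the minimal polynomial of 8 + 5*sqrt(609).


The element 8 + 5*sqrt(609) has minimal polynomial:
x^2 - 16*x - 15161
Discriminant = (-16)^2 - 4*(-15161)
= 256 + 60644
= 60900

60900


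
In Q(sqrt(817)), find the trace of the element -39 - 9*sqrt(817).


Tr(a + b*sqrt(d)) = (a + b*sqrt(d)) + (a - b*sqrt(d)) = 2a
= 2 * (-39)
= -78

-78


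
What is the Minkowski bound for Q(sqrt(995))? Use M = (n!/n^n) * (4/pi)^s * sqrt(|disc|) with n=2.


d = 995, d mod 4 = 3, so disc(K) = 4d = 3980; |disc(K)| = 3980
Real quadratic field, so n = 2, s = r2 = 0, r1 = 2
M = (n!/n^n) * (4/pi)^s * sqrt(|disc(K)|) = (2!/2^2) * (4/pi)^0 * sqrt(3980)
= 0.5 * 1.000000 * 63.087241
= 31.5436

31.5436


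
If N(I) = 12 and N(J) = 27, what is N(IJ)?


N(IJ) = N(I) * N(J)
= 12 * 27
= 324

324


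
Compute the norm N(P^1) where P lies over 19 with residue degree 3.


N(P^a) = p^(a*f)
= 19^(1*3)
= 19^3
= 6859

6859


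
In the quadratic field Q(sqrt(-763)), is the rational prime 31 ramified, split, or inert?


K = Q(sqrt(-763)). Since d mod 4 = 1, disc(K) = -763.
Check p | disc: -763 mod 31 = 12.
p does not divide disc. Compute Legendre symbol (d/p):
12^((31-1)/2) mod 31 = -1
(d/p) = -1, so p is inert: (p) stays prime with e=1, f=2, g=1.
Therefore p is inert.

inert


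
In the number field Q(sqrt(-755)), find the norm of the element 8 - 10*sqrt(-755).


N(a + b*sqrt(d)) = a^2 - d*b^2
= (8)^2 - (-755)*(-10)^2
= 64 + 75500
= 75564

75564


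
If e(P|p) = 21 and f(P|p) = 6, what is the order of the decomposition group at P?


|D_P| = e * f
= 21 * 6
= 126

126


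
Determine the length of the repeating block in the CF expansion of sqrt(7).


Run the CF algorithm for sqrt(7).
a_0 = floor(sqrt(7)) = 2; set m_0=0, q_0=1.
Recurrence: m' = q*a - m,  q' = (d - m'^2)/q,  a' = floor((a_0 + m')/q').
  step 1: m=2, q=3, a=1
  step 2: m=1, q=2, a=1
  step 3: m=1, q=3, a=1
  step 4: m=2, q=1, a=4
a_4 = 2*a_0 = 4, so the period closes here.
sqrt(7) = [2; 1, 1, 1, 4]
Period length = 4

4


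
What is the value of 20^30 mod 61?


p = 61 is prime and the exponent is (p-1)/2 = 30, so by Euler's criterion 20^30 = (20/61) = +1 or -1 mod 61.
Compute by square-and-multiply:
  30 = 16 + 8 + 4 + 2 (binary 11110)
  Repeated squaring mod 61: 20^1 = 20, 20^2 = 34, 20^4 = 58, 20^8 = 9, 20^16 = 20
  20^30 = 20^16 * 20^8 * 20^4 * 20^2 = 20 * 9 * 58 * 34 mod 61
    20 * 9 = 180 = 58 mod 61
    58 * 58 = 3364 = 9 mod 61
    9 * 34 = 306 = 1 mod 61
  20^30 = 1 mod 61
Result 1: 20 is a quadratic residue mod 61.
20^30 mod 61 = 1

1


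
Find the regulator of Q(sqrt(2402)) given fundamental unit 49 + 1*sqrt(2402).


epsilon = 49 + 1*sqrt(2402)
= 98.0102
R = ln(98.0102)
= 4.5851

4.5851


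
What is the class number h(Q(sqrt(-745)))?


K = Q(sqrt(-745)). d mod 4 = 3, so D = disc(K) = 4d = -2980
h(K) equals the number of primitive reduced positive-definite forms (a, b, c) = a*x^2 + b*x*y + c*y^2 with b^2 - 4ac = D,
where reduced means |b| <= a <= c, with b >= 0 whenever |b| = a or a = c, and primitive means gcd(a, b, c) = 1.
Reduced forces 3a^2 <= |D| = 2980, so 1 <= a <= 31; b must have the parity of D, and c = (b^2 - D)/(4a) must be an integer >= a.
Enumerate a = 1..31, b in [-a, a]:
  a=1: (1, 0, 745)  [1]
  a=2: (2, 2, 373)  [1]
  a=3..4: none
  a=5: (5, 0, 149)  [1]
  a=6: none
  a=7: (7, -4, 107), (7, 4, 107)  [2]
  a=8..9: none
  a=10: (10, 10, 77)  [1]
  a=11: (11, -10, 70), (11, 10, 70)  [2]
  a=12: none
  a=13: (13, -6, 58), (13, 6, 58)  [2]
  a=14: (14, -10, 55), (14, 10, 55)  [2]
  a=15..21: none
  a=22: (22, -10, 35), (22, 10, 35)  [2]
  a=23..25: none
  a=26: (26, -6, 29), (26, 6, 29)  [2]
  a=27..31: none
Total reduced forms: 1 + 1 + 1 + 2 + 1 + 2 + 2 + 2 + 2 + 2 = 16
h = 16

16


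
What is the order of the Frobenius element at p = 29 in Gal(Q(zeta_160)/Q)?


The Frobenius at p in Gal(Q(zeta_n)/Q) = (Z/nZ)* is the class of p, so its order is ord_160(29), the smallest k >= 1 with 29^k = 1 mod 160.
n = 160 = 2^5 * 5, phi(160) = 64; the order divides phi(n).
Divisors of 64: 1, 2, 4, 8, 16, 32, 64
Repeated squaring mod 160: 29^1 = 29, 29^2 = 41, 29^4 = 81, 29^8 = 1, 29^16 = 1, 29^32 = 1, 29^64 = 1
Test divisors in increasing order:
  k=1: 29^1 = 29 mod 160
  k=2: 29^2 = 41 mod 160
  k=4: 29^4 = 81 mod 160
  k=8: 29^8 = 1 mod 160  <- first divisor giving 1
Order = 8

8


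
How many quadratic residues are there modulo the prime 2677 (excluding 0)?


For prime p, the number of non-zero quadratic residues is (p-1)/2.
= (2677-1)/2
= 1338

1338


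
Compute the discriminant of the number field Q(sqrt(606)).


For K = Q(sqrt(d)) with d squarefree: disc(K) = d if d = 1 mod 4, and disc(K) = 4d if d = 2 or 3 mod 4.
Here d = 606, and d mod 4 = 2.
d = 2 mod 4, not 1 (O_K = Z[sqrt(d)]), so disc(K) = 4d = 4 * (606) = 2424

2424


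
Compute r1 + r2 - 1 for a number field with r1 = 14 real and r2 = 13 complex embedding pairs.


By Dirichlet's unit theorem:
rank = r1 + r2 - 1
= 14 + 13 - 1
= 26

26


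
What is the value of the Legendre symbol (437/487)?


p = 487 is prime, so compute (437/487) with the reciprocity algorithm (Jacobi-symbol steps: pull out 2s via (2/n), flip via reciprocity, reduce):
  reciprocity: (437/487) -> +(487/437)
  reduce: (50/437)
  pull out 2: (2/437) = -1  (since 437 mod 8 = 5)
  reciprocity: (25/437) -> +(437/25)
  reduce: (12/25)
  pull out 2: (2/25) = +1  (since 25 mod 8 = 1)
  pull out 2: (2/25) = +1  (since 25 mod 8 = 1)
  reciprocity: (3/25) -> +(25/3)
  reduce: (1/3)
  (1/3) = 1
Product of signs = -1
(437/487) = -1

-1


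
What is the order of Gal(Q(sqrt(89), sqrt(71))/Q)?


The 2 square roots of distinct primes are multiplicatively independent over Q,
so [K:Q] = 2^2 and Gal(K/Q) is isomorphic to (Z/2Z)^2.
|Gal| = 2^2 = 4

4


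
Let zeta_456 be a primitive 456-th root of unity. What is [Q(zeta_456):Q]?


The degree equals Euler's totient phi(456).
456 = 2^3 * 3 * 19
phi(456) = 144

144


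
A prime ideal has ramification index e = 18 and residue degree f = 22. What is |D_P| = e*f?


|D_P| = e * f
= 18 * 22
= 396

396


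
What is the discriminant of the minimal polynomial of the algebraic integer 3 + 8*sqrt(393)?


The element 3 + 8*sqrt(393) has minimal polynomial:
x^2 - 6*x - 25143
Discriminant = (-6)^2 - 4*(-25143)
= 36 + 100572
= 100608

100608
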